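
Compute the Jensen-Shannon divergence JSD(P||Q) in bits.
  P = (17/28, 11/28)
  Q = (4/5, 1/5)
0.0326 bits

Jensen-Shannon divergence is:
JSD(P||Q) = 0.5 × D_KL(P||M) + 0.5 × D_KL(Q||M)
where M = 0.5 × (P + Q) is the mixture distribution.

M = 0.5 × (17/28, 11/28) + 0.5 × (4/5, 1/5) = (0.703571, 0.296429)

D_KL(P||M) = 0.0305 bits
D_KL(Q||M) = 0.0347 bits

JSD(P||Q) = 0.5 × 0.0305 + 0.5 × 0.0347 = 0.0326 bits

Unlike KL divergence, JSD is symmetric and bounded: 0 ≤ JSD ≤ log(2).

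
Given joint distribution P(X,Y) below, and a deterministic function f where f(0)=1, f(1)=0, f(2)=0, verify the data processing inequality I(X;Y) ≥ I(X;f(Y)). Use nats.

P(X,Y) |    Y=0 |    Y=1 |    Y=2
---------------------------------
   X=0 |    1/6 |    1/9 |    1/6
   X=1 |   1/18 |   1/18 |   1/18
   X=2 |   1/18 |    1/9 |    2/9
I(X;Y) = 0.0363, I(X;f(Y)) = 0.0312, inequality holds: 0.0363 ≥ 0.0312

Data Processing Inequality: For any Markov chain X → Y → Z, we have I(X;Y) ≥ I(X;Z).

Here Z = f(Y) is a deterministic function of Y, forming X → Y → Z.

Original I(X;Y) = 0.0363 nats

After applying f:
P(X,Z) where Z=f(Y):
- P(X,Z=0) = P(X,Y=1) + P(X,Y=2)
- P(X,Z=1) = P(X,Y=0)

I(X;Z) = I(X;f(Y)) = 0.0312 nats

Verification: 0.0363 ≥ 0.0312 ✓

Information cannot be created by processing; the function f can only lose information about X.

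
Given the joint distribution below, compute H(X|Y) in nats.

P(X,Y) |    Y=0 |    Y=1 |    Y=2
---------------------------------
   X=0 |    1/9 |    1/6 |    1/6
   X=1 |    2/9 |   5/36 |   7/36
0.6719 nats

Using the chain rule: H(X|Y) = H(X,Y) - H(Y)

First, compute H(X,Y) = 1.7682 nats

Marginal P(Y) = (1/3, 11/36, 13/36)
H(Y) = 1.0963 nats

H(X|Y) = H(X,Y) - H(Y) = 1.7682 - 1.0963 = 0.6719 nats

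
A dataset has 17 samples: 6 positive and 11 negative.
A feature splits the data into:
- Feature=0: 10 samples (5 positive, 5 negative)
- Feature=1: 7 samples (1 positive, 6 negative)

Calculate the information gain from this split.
0.1048 bits

Information Gain = H(Y) - H(Y|Feature)

Before split:
P(positive) = 6/17 = 0.3529
H(Y) = 0.9367 bits

After split:
Feature=0: H = 1.0000 bits (weight = 10/17)
Feature=1: H = 0.5917 bits (weight = 7/17)
H(Y|Feature) = (10/17)×1.0000 + (7/17)×0.5917 = 0.8319 bits

Information Gain = 0.9367 - 0.8319 = 0.1048 bits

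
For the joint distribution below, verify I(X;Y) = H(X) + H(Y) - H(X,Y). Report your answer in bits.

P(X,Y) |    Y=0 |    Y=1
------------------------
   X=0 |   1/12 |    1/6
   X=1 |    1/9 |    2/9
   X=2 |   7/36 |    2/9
I(X;Y) = 0.0131 bits

Mutual information has multiple equivalent forms:
- I(X;Y) = H(X) - H(X|Y)
- I(X;Y) = H(Y) - H(Y|X)
- I(X;Y) = H(X) + H(Y) - H(X,Y)

Computing all quantities:
H(X) = 1.5546, H(Y) = 0.9641, H(X,Y) = 2.5056
H(X|Y) = 1.5415, H(Y|X) = 0.9510

Verification:
H(X) - H(X|Y) = 1.5546 - 1.5415 = 0.0131
H(Y) - H(Y|X) = 0.9641 - 0.9510 = 0.0131
H(X) + H(Y) - H(X,Y) = 1.5546 + 0.9641 - 2.5056 = 0.0131

All forms give I(X;Y) = 0.0131 bits. ✓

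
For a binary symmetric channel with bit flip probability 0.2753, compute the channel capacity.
0.1510 bits

For a binary symmetric channel (BSC) with error probability p:
Capacity C = 1 - H(p) bits per symbol

where H(p) = -p log₂(p) - (1-p) log₂(1-p) is the binary entropy function.

H(0.2753) = 0.8490 bits
C = 1 - 0.8490 = 0.1510 bits per symbol

This means we can reliably transmit up to 0.1510 bits of information per channel use.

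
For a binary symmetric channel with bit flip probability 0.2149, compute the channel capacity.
0.2493 bits

For a binary symmetric channel (BSC) with error probability p:
Capacity C = 1 - H(p) bits per symbol

where H(p) = -p log₂(p) - (1-p) log₂(1-p) is the binary entropy function.

H(0.2149) = 0.7507 bits
C = 1 - 0.7507 = 0.2493 bits per symbol

This means we can reliably transmit up to 0.2493 bits of information per channel use.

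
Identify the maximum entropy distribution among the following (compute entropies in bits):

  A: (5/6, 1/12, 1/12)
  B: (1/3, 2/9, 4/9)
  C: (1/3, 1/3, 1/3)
C

For a discrete distribution over n outcomes, entropy is maximized by the uniform distribution.

Computing entropies:
H(A) = 0.8167 bits
H(B) = 1.5305 bits
H(C) = 1.5850 bits

The uniform distribution (where all probabilities equal 1/3) achieves the maximum entropy of log_2(3) = 1.5850 bits.

Distribution C has the highest entropy.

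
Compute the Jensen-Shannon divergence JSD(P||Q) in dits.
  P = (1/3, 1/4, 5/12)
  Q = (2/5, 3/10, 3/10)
0.0032 dits

Jensen-Shannon divergence is:
JSD(P||Q) = 0.5 × D_KL(P||M) + 0.5 × D_KL(Q||M)
where M = 0.5 × (P + Q) is the mixture distribution.

M = 0.5 × (1/3, 1/4, 5/12) + 0.5 × (2/5, 3/10, 3/10) = (11/30, 11/40, 0.358333)

D_KL(P||M) = 0.0031 dits
D_KL(Q||M) = 0.0033 dits

JSD(P||Q) = 0.5 × 0.0031 + 0.5 × 0.0033 = 0.0032 dits

Unlike KL divergence, JSD is symmetric and bounded: 0 ≤ JSD ≤ log(2).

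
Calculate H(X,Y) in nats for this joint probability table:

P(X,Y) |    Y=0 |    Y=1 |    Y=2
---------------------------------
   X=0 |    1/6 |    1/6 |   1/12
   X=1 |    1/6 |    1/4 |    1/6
1.7482 nats

Joint entropy is H(X,Y) = -Σ_{x,y} p(x,y) log p(x,y).

Summing over all non-zero entries:
H(X,Y) = -[1/6·log_e(1/6) + 1/6·log_e(1/6) + 1/12·log_e(1/12) + 1/6·log_e(1/6) + 1/4·log_e(1/4) + 1/6·log_e(1/6)]
H(X,Y) = 1.7482 nats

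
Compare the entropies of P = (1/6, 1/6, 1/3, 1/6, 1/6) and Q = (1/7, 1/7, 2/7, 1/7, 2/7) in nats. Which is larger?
P

Computing entropies in nats:
H(P) = 1.5607
H(Q) = 1.5498

Distribution P has higher entropy.

Intuition: The distribution closer to uniform (more spread out) has higher entropy.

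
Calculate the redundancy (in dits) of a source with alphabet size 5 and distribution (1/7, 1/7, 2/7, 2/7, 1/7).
0.0259 dits

Redundancy measures how far a source is from maximum entropy:
R = H_max - H(X)

Maximum entropy for 5 symbols: H_max = log_10(5) = 0.6990 dits
Actual entropy: H(X) = 0.6731 dits
Redundancy: R = 0.6990 - 0.6731 = 0.0259 dits

This redundancy represents potential for compression: the source could be compressed by 0.0259 dits per symbol.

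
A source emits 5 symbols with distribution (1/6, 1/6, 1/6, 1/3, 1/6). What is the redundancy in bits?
0.0703 bits

Redundancy measures how far a source is from maximum entropy:
R = H_max - H(X)

Maximum entropy for 5 symbols: H_max = log_2(5) = 2.3219 bits
Actual entropy: H(X) = 2.2516 bits
Redundancy: R = 2.3219 - 2.2516 = 0.0703 bits

This redundancy represents potential for compression: the source could be compressed by 0.0703 bits per symbol.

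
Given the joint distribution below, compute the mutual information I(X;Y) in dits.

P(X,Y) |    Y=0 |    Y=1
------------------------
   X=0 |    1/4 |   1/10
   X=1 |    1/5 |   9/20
0.0337 dits

Mutual information: I(X;Y) = H(X) + H(Y) - H(X,Y)

Marginals:
P(X) = (7/20, 13/20), H(X) = 0.2812 dits
P(Y) = (9/20, 11/20), H(Y) = 0.2989 dits

Joint entropy: H(X,Y) = 0.5464 dits

I(X;Y) = 0.2812 + 0.2989 - 0.5464 = 0.0337 dits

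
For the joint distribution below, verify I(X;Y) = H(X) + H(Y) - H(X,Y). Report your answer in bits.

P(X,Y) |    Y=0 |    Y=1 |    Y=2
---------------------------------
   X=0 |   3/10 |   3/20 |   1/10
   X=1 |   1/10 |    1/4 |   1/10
I(X;Y) = 0.0865 bits

Mutual information has multiple equivalent forms:
- I(X;Y) = H(X) - H(X|Y)
- I(X;Y) = H(Y) - H(Y|X)
- I(X;Y) = H(X) + H(Y) - H(X,Y)

Computing all quantities:
H(X) = 0.9928, H(Y) = 1.5219, H(X,Y) = 2.4282
H(X|Y) = 0.9063, H(Y|X) = 1.4354

Verification:
H(X) - H(X|Y) = 0.9928 - 0.9063 = 0.0865
H(Y) - H(Y|X) = 1.5219 - 1.4354 = 0.0865
H(X) + H(Y) - H(X,Y) = 0.9928 + 1.5219 - 2.4282 = 0.0865

All forms give I(X;Y) = 0.0865 bits. ✓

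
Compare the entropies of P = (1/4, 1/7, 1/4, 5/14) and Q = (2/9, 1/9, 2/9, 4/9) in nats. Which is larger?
P

Computing entropies in nats:
H(P) = 1.3389
H(Q) = 1.2730

Distribution P has higher entropy.

Intuition: The distribution closer to uniform (more spread out) has higher entropy.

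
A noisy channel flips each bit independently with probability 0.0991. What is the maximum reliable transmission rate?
0.5339 bits

For a binary symmetric channel (BSC) with error probability p:
Capacity C = 1 - H(p) bits per symbol

where H(p) = -p log₂(p) - (1-p) log₂(1-p) is the binary entropy function.

H(0.0991) = 0.4661 bits
C = 1 - 0.4661 = 0.5339 bits per symbol

This means we can reliably transmit up to 0.5339 bits of information per channel use.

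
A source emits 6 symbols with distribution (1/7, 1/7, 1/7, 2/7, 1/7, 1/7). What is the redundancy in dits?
0.0191 dits

Redundancy measures how far a source is from maximum entropy:
R = H_max - H(X)

Maximum entropy for 6 symbols: H_max = log_10(6) = 0.7782 dits
Actual entropy: H(X) = 0.7591 dits
Redundancy: R = 0.7782 - 0.7591 = 0.0191 dits

This redundancy represents potential for compression: the source could be compressed by 0.0191 dits per symbol.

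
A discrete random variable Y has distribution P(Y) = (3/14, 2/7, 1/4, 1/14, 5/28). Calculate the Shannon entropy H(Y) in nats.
1.5307 nats

Shannon entropy is H(X) = -Σ p(x) log p(x).

For P = (3/14, 2/7, 1/4, 1/14, 5/28):
H = -3/14 × log_e(3/14) -2/7 × log_e(2/7) -1/4 × log_e(1/4) -1/14 × log_e(1/14) -5/28 × log_e(5/28)
H = 1.5307 nats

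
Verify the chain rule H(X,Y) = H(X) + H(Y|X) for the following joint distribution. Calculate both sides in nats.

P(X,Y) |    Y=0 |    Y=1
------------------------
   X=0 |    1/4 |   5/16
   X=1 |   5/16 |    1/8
H(X,Y) = 1.3335, H(X) = 0.6853, H(Y|X) = 0.6482 (all in nats)

Chain rule: H(X,Y) = H(X) + H(Y|X)

Left side — joint entropy directly:
H(X,Y) = -Σ p(x,y) log p(x,y) = 1.3335 nats

Right side — compute H(Y|X) from the conditional distributions:
P(X) = (9/16, 7/16), so H(X) = 0.6853 nats
H(Y|X) = Σ_x P(X=x) · H(Y|X=x):
  P(Y|X=0) = (4/9, 5/9), H(Y|X=0) = 0.6870, weight P(X=0) = 9/16
  P(Y|X=1) = (5/7, 2/7), H(Y|X=1) = 0.5983, weight P(X=1) = 7/16
H(Y|X) = 0.6482 nats

H(X) + H(Y|X) = 0.6853 + 0.6482 = 1.3335 nats

Both sides equal 1.3335 nats. ✓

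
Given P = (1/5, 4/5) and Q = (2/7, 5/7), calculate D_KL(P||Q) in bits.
0.0279 bits

KL divergence: D_KL(P||Q) = Σ p(x) log(p(x)/q(x))

Computing term by term:
  x=0: 1/5 × log_2[(1/5)/(2/7)] = 1/5 × -0.5146 = -0.1029
  x=1: 4/5 × log_2[(4/5)/(5/7)] = 4/5 × 0.1635 = 0.1308

D_KL(P||Q) = 0.0279 bits

Note: KL divergence is always non-negative and equals 0 iff P = Q.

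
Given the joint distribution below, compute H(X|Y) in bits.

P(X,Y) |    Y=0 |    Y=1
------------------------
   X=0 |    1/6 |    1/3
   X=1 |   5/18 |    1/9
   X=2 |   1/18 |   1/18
1.2880 bits

Using the chain rule: H(X|Y) = H(X,Y) - H(Y)

First, compute H(X,Y) = 2.2880 bits

Marginal P(Y) = (1/2, 1/2)
H(Y) = 1.0000 bits

H(X|Y) = H(X,Y) - H(Y) = 2.2880 - 1.0000 = 1.2880 bits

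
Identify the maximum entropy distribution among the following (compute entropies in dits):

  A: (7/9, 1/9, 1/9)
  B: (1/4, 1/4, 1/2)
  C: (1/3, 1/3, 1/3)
C

For a discrete distribution over n outcomes, entropy is maximized by the uniform distribution.

Computing entropies:
H(A) = 0.2969 dits
H(B) = 0.4515 dits
H(C) = 0.4771 dits

The uniform distribution (where all probabilities equal 1/3) achieves the maximum entropy of log_10(3) = 0.4771 dits.

Distribution C has the highest entropy.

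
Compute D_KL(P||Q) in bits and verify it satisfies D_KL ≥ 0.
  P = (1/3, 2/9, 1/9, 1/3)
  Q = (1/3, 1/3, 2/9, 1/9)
0.2872 bits

KL divergence satisfies the Gibbs inequality: D_KL(P||Q) ≥ 0 for all distributions P, Q.

D_KL(P||Q) = Σ p(x) log(p(x)/q(x))
Term by term:
  x=0: 1/3 × log_2[(1/3)/(1/3)] = 0.0000
  x=1: 2/9 × log_2[(2/9)/(1/3)] = -0.1300
  x=2: 1/9 × log_2[(1/9)/(2/9)] = -0.1111
  x=3: 1/3 × log_2[(1/3)/(1/9)] = 0.5283
D_KL(P||Q) = 0.2872 bits

D_KL(P||Q) = 0.2872 ≥ 0 ✓

This non-negativity is a fundamental property: relative entropy cannot be negative because it measures how different Q is from P.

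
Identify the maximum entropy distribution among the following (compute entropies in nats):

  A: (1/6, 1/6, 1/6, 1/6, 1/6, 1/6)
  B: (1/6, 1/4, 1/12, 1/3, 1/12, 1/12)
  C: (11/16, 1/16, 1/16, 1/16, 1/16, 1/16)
A

For a discrete distribution over n outcomes, entropy is maximized by the uniform distribution.

Computing entropies:
H(A) = 1.7918 nats
H(B) = 1.6326 nats
H(C) = 1.1240 nats

The uniform distribution (where all probabilities equal 1/6) achieves the maximum entropy of log_e(6) = 1.7918 nats.

Distribution A has the highest entropy.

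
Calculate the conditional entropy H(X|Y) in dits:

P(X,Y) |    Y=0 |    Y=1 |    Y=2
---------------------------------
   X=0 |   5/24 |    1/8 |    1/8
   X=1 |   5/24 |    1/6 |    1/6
0.2984 dits

Using the chain rule: H(X|Y) = H(X,Y) - H(Y)

First, compute H(X,Y) = 0.7690 dits

Marginal P(Y) = (5/12, 7/24, 7/24)
H(Y) = 0.4706 dits

H(X|Y) = H(X,Y) - H(Y) = 0.7690 - 0.4706 = 0.2984 dits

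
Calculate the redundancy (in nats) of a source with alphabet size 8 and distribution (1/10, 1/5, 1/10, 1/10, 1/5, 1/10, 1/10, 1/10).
0.0541 nats

Redundancy measures how far a source is from maximum entropy:
R = H_max - H(X)

Maximum entropy for 8 symbols: H_max = log_e(8) = 2.0794 nats
Actual entropy: H(X) = 2.0253 nats
Redundancy: R = 2.0794 - 2.0253 = 0.0541 nats

This redundancy represents potential for compression: the source could be compressed by 0.0541 nats per symbol.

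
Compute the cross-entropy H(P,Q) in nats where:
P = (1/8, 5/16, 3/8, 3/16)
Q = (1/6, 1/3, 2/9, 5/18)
1.3715 nats

Cross-entropy: H(P,Q) = -Σ p(x) log q(x)

Alternatively: H(P,Q) = H(P) + D_KL(P||Q)
H(P) = 1.3051 nats
D_KL(P||Q) = 0.0664 nats

H(P,Q) = 1.3051 + 0.0664 = 1.3715 nats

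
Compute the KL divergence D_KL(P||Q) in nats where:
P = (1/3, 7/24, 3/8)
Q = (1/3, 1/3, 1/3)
0.0052 nats

KL divergence: D_KL(P||Q) = Σ p(x) log(p(x)/q(x))

Computing term by term:
  x=0: 1/3 × log_e[(1/3)/(1/3)] = 1/3 × 0.0000 = 0.0000
  x=1: 7/24 × log_e[(7/24)/(1/3)] = 7/24 × -0.1335 = -0.0389
  x=2: 3/8 × log_e[(3/8)/(1/3)] = 3/8 × 0.1178 = 0.0442

D_KL(P||Q) = 0.0052 nats

Note: KL divergence is always non-negative and equals 0 iff P = Q.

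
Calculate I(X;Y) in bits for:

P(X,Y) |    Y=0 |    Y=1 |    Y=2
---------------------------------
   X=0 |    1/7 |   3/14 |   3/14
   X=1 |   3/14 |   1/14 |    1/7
0.0599 bits

Mutual information: I(X;Y) = H(X) + H(Y) - H(X,Y)

Marginals:
P(X) = (4/7, 3/7), H(X) = 0.9852 bits
P(Y) = (5/14, 2/7, 5/14), H(Y) = 1.5774 bits

Joint entropy: H(X,Y) = 2.5027 bits

I(X;Y) = 0.9852 + 1.5774 - 2.5027 = 0.0599 bits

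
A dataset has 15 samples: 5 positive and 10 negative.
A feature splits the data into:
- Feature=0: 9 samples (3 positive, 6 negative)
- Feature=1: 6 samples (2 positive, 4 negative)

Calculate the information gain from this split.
0.0000 bits

Information Gain = H(Y) - H(Y|Feature)

Before split:
P(positive) = 5/15 = 0.3333
H(Y) = 0.9183 bits

After split:
Feature=0: H = 0.9183 bits (weight = 9/15)
Feature=1: H = 0.9183 bits (weight = 6/15)
H(Y|Feature) = (9/15)×0.9183 + (6/15)×0.9183 = 0.9183 bits

Information Gain = 0.9183 - 0.9183 = 0.0000 bits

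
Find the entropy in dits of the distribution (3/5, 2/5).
0.2923 dits

Shannon entropy is H(X) = -Σ p(x) log p(x).

For P = (3/5, 2/5):
H = -3/5 × log_10(3/5) -2/5 × log_10(2/5)
H = 0.2923 dits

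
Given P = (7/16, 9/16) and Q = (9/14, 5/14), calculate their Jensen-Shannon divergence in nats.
0.0214 nats

Jensen-Shannon divergence is:
JSD(P||Q) = 0.5 × D_KL(P||M) + 0.5 × D_KL(Q||M)
where M = 0.5 × (P + Q) is the mixture distribution.

M = 0.5 × (7/16, 9/16) + 0.5 × (9/14, 5/14) = (0.540179, 0.459821)

D_KL(P||M) = 0.0211 nats
D_KL(Q||M) = 0.0216 nats

JSD(P||Q) = 0.5 × 0.0211 + 0.5 × 0.0216 = 0.0214 nats

Unlike KL divergence, JSD is symmetric and bounded: 0 ≤ JSD ≤ log(2).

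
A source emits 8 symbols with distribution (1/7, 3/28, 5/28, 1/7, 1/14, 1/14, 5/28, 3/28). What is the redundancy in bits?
0.0758 bits

Redundancy measures how far a source is from maximum entropy:
R = H_max - H(X)

Maximum entropy for 8 symbols: H_max = log_2(8) = 3.0000 bits
Actual entropy: H(X) = 2.9242 bits
Redundancy: R = 3.0000 - 2.9242 = 0.0758 bits

This redundancy represents potential for compression: the source could be compressed by 0.0758 bits per symbol.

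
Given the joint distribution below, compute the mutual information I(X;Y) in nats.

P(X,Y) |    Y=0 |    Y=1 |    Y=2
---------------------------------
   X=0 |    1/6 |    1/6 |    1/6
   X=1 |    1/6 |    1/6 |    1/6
0.0000 nats

Mutual information: I(X;Y) = H(X) + H(Y) - H(X,Y)

Marginals:
P(X) = (1/2, 1/2), H(X) = 0.6931 nats
P(Y) = (1/3, 1/3, 1/3), H(Y) = 1.0986 nats

Joint entropy: H(X,Y) = 1.7918 nats

I(X;Y) = 0.6931 + 1.0986 - 1.7918 = 0.0000 nats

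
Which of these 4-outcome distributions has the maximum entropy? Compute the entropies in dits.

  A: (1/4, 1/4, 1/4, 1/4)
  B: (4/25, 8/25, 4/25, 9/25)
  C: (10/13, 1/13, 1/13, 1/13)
A

For a discrete distribution over n outcomes, entropy is maximized by the uniform distribution.

Computing entropies:
H(A) = 0.6021 dits
H(B) = 0.5728 dits
H(C) = 0.3447 dits

The uniform distribution (where all probabilities equal 1/4) achieves the maximum entropy of log_10(4) = 0.6021 dits.

Distribution A has the highest entropy.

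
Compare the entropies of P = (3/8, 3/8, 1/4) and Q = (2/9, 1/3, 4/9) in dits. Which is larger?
P

Computing entropies in dits:
H(P) = 0.4700
H(Q) = 0.4607

Distribution P has higher entropy.

Intuition: The distribution closer to uniform (more spread out) has higher entropy.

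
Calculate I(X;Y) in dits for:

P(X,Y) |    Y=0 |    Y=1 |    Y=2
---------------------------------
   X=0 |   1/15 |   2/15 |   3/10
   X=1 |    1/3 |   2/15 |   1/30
0.0954 dits

Mutual information: I(X;Y) = H(X) + H(Y) - H(X,Y)

Marginals:
P(X) = (1/2, 1/2), H(X) = 0.3010 dits
P(Y) = (2/5, 4/15, 1/3), H(Y) = 0.4713 dits

Joint entropy: H(X,Y) = 0.6769 dits

I(X;Y) = 0.3010 + 0.4713 - 0.6769 = 0.0954 dits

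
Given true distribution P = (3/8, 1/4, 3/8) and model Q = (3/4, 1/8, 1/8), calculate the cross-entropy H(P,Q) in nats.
1.4075 nats

Cross-entropy: H(P,Q) = -Σ p(x) log q(x)

Alternatively: H(P,Q) = H(P) + D_KL(P||Q)
H(P) = 1.0822 nats
D_KL(P||Q) = 0.3253 nats

H(P,Q) = 1.0822 + 0.3253 = 1.4075 nats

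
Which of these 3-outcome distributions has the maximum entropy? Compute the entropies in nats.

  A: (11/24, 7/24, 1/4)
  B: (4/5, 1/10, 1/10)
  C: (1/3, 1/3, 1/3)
C

For a discrete distribution over n outcomes, entropy is maximized by the uniform distribution.

Computing entropies:
H(A) = 1.0635 nats
H(B) = 0.6390 nats
H(C) = 1.0986 nats

The uniform distribution (where all probabilities equal 1/3) achieves the maximum entropy of log_e(3) = 1.0986 nats.

Distribution C has the highest entropy.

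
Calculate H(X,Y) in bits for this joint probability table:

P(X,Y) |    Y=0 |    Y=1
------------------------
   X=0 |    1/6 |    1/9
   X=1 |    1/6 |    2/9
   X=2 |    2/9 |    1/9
2.5305 bits

Joint entropy is H(X,Y) = -Σ_{x,y} p(x,y) log p(x,y).

Summing over all non-zero entries:
H(X,Y) = -[1/6·log_2(1/6) + 1/9·log_2(1/9) + 1/6·log_2(1/6) + 2/9·log_2(2/9) + 2/9·log_2(2/9) + 1/9·log_2(1/9)]
H(X,Y) = 2.5305 bits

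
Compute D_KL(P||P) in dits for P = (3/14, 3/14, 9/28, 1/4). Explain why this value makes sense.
0.0000 dits

KL divergence satisfies the Gibbs inequality: D_KL(P||Q) ≥ 0 for all distributions P, Q.

D_KL(P||Q) = Σ p(x) log(p(x)/q(x))
Each term is p(x) × log_10(p(x)/p(x)) = p(x) × log_10(1) = 0, so the sum is 0.
D_KL(P||Q) = 0.0000 dits

When P = Q, the KL divergence is exactly 0, as there is no 'divergence' between identical distributions.

This non-negativity is a fundamental property: relative entropy cannot be negative because it measures how different Q is from P.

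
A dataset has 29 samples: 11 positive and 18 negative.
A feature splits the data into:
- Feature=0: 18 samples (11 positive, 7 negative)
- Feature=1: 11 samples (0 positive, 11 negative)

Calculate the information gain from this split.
0.3592 bits

Information Gain = H(Y) - H(Y|Feature)

Before split:
P(positive) = 11/29 = 0.3793
H(Y) = 0.9576 bits

After split:
Feature=0: H = 0.9641 bits (weight = 18/29)
Feature=1: H = 0.0000 bits (weight = 11/29)
H(Y|Feature) = (18/29)×0.9641 + (11/29)×0.0000 = 0.5984 bits

Information Gain = 0.9576 - 0.5984 = 0.3592 bits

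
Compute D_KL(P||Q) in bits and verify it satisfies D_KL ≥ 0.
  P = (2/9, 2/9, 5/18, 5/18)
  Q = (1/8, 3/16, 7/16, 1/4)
0.0991 bits

KL divergence satisfies the Gibbs inequality: D_KL(P||Q) ≥ 0 for all distributions P, Q.

D_KL(P||Q) = Σ p(x) log(p(x)/q(x))
Term by term:
  x=0: 2/9 × log_2[(2/9)/(1/8)] = 0.1845
  x=1: 2/9 × log_2[(2/9)/(3/16)] = 0.0545
  x=2: 5/18 × log_2[(5/18)/(7/16)] = -0.1820
  x=3: 5/18 × log_2[(5/18)/(1/4)] = 0.0422
D_KL(P||Q) = 0.0991 bits

D_KL(P||Q) = 0.0991 ≥ 0 ✓

This non-negativity is a fundamental property: relative entropy cannot be negative because it measures how different Q is from P.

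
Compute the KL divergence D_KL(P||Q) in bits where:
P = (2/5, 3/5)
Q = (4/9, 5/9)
0.0058 bits

KL divergence: D_KL(P||Q) = Σ p(x) log(p(x)/q(x))

Computing term by term:
  x=0: 2/5 × log_2[(2/5)/(4/9)] = 2/5 × -0.1520 = -0.0608
  x=1: 3/5 × log_2[(3/5)/(5/9)] = 3/5 × 0.1110 = 0.0666

D_KL(P||Q) = 0.0058 bits

Note: KL divergence is always non-negative and equals 0 iff P = Q.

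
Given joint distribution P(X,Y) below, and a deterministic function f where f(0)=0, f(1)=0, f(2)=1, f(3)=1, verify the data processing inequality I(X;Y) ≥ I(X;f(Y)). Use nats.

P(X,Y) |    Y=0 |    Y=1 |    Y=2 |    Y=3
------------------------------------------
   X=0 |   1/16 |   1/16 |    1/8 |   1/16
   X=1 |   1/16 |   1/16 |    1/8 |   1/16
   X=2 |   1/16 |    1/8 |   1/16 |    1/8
I(X;Y) = 0.0393, I(X;f(Y)) = 0.0048, inequality holds: 0.0393 ≥ 0.0048

Data Processing Inequality: For any Markov chain X → Y → Z, we have I(X;Y) ≥ I(X;Z).

Here Z = f(Y) is a deterministic function of Y, forming X → Y → Z.

Original I(X;Y) = 0.0393 nats

After applying f:
P(X,Z) where Z=f(Y):
- P(X,Z=0) = P(X,Y=0) + P(X,Y=1)
- P(X,Z=1) = P(X,Y=2) + P(X,Y=3)

I(X;Z) = I(X;f(Y)) = 0.0048 nats

Verification: 0.0393 ≥ 0.0048 ✓

Information cannot be created by processing; the function f can only lose information about X.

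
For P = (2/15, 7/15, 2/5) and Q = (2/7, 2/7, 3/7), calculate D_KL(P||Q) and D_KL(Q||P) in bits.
D_KL(P||Q) = 0.1439, D_KL(Q||P) = 0.1546

KL divergence is not symmetric: D_KL(P||Q) ≠ D_KL(Q||P) in general.

D_KL(P||Q) = 0.1439 bits
D_KL(Q||P) = 0.1546 bits

No, they are not equal!

This asymmetry is why KL divergence is not a true distance metric.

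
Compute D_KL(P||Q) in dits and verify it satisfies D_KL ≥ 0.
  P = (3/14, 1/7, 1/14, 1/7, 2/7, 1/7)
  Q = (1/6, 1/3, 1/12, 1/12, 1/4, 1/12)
0.0495 dits

KL divergence satisfies the Gibbs inequality: D_KL(P||Q) ≥ 0 for all distributions P, Q.

D_KL(P||Q) = Σ p(x) log(p(x)/q(x))
Term by term:
  x=0: 3/14 × log_10[(3/14)/(1/6)] = 0.0234
  x=1: 1/7 × log_10[(1/7)/(1/3)] = -0.0526
  x=2: 1/14 × log_10[(1/14)/(1/12)] = -0.0048
  x=3: 1/7 × log_10[(1/7)/(1/12)] = 0.0334
  x=4: 2/7 × log_10[(2/7)/(1/4)] = 0.0166
  x=5: 1/7 × log_10[(1/7)/(1/12)] = 0.0334
D_KL(P||Q) = 0.0495 dits

D_KL(P||Q) = 0.0495 ≥ 0 ✓

This non-negativity is a fundamental property: relative entropy cannot be negative because it measures how different Q is from P.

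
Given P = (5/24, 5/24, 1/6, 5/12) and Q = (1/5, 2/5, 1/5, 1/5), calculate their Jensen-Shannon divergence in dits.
0.0155 dits

Jensen-Shannon divergence is:
JSD(P||Q) = 0.5 × D_KL(P||M) + 0.5 × D_KL(Q||M)
where M = 0.5 × (P + Q) is the mixture distribution.

M = 0.5 × (5/24, 5/24, 1/6, 5/12) + 0.5 × (1/5, 2/5, 1/5, 1/5) = (0.204167, 0.304167, 0.183333, 0.308333)

D_KL(P||M) = 0.0152 dits
D_KL(Q||M) = 0.0157 dits

JSD(P||Q) = 0.5 × 0.0152 + 0.5 × 0.0157 = 0.0155 dits

Unlike KL divergence, JSD is symmetric and bounded: 0 ≤ JSD ≤ log(2).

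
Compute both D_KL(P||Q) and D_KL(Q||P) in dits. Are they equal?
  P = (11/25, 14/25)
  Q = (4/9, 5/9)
D_KL(P||Q) = 0.0000, D_KL(Q||P) = 0.0000

KL divergence is not symmetric: D_KL(P||Q) ≠ D_KL(Q||P) in general.

D_KL(P||Q) = 0.0000 dits
D_KL(Q||P) = 0.0000 dits

In this case they happen to be equal (to 4 decimal places).

This asymmetry is why KL divergence is not a true distance metric.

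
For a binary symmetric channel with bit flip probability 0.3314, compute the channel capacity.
0.0836 bits

For a binary symmetric channel (BSC) with error probability p:
Capacity C = 1 - H(p) bits per symbol

where H(p) = -p log₂(p) - (1-p) log₂(1-p) is the binary entropy function.

H(0.3314) = 0.9164 bits
C = 1 - 0.9164 = 0.0836 bits per symbol

This means we can reliably transmit up to 0.0836 bits of information per channel use.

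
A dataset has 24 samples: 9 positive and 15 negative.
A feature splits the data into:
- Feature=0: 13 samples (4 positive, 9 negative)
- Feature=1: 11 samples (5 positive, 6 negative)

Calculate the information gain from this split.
0.0165 bits

Information Gain = H(Y) - H(Y|Feature)

Before split:
P(positive) = 9/24 = 0.3750
H(Y) = 0.9544 bits

After split:
Feature=0: H = 0.8905 bits (weight = 13/24)
Feature=1: H = 0.9940 bits (weight = 11/24)
H(Y|Feature) = (13/24)×0.8905 + (11/24)×0.9940 = 0.9379 bits

Information Gain = 0.9544 - 0.9379 = 0.0165 bits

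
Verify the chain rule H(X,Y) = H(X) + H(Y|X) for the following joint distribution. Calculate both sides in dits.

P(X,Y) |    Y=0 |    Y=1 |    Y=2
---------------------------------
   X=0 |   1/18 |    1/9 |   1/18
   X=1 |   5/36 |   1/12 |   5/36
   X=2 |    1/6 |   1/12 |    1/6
H(X,Y) = 0.9229, H(X) = 0.4633, H(Y|X) = 0.4596 (all in dits)

Chain rule: H(X,Y) = H(X) + H(Y|X)

Left side — joint entropy directly:
H(X,Y) = -Σ p(x,y) log p(x,y) = 0.9229 dits

Right side — compute H(Y|X) from the conditional distributions:
P(X) = (2/9, 13/36, 5/12), so H(X) = 0.4633 dits
H(Y|X) = Σ_x P(X=x) · H(Y|X=x):
  P(Y|X=0) = (1/4, 1/2, 1/4), H(Y|X=0) = 0.4515, weight P(X=0) = 2/9
  P(Y|X=1) = (5/13, 3/13, 5/13), H(Y|X=1) = 0.4662, weight P(X=1) = 13/36
  P(Y|X=2) = (2/5, 1/5, 2/5), H(Y|X=2) = 0.4581, weight P(X=2) = 5/12
H(Y|X) = 0.4596 dits

H(X) + H(Y|X) = 0.4633 + 0.4596 = 0.9229 dits

Both sides equal 0.9229 dits. ✓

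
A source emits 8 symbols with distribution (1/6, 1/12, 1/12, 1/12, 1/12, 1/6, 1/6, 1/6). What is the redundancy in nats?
0.0566 nats

Redundancy measures how far a source is from maximum entropy:
R = H_max - H(X)

Maximum entropy for 8 symbols: H_max = log_e(8) = 2.0794 nats
Actual entropy: H(X) = 2.0228 nats
Redundancy: R = 2.0794 - 2.0228 = 0.0566 nats

This redundancy represents potential for compression: the source could be compressed by 0.0566 nats per symbol.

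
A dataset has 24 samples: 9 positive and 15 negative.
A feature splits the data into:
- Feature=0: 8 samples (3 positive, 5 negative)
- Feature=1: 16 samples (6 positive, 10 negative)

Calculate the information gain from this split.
0.0000 bits

Information Gain = H(Y) - H(Y|Feature)

Before split:
P(positive) = 9/24 = 0.3750
H(Y) = 0.9544 bits

After split:
Feature=0: H = 0.9544 bits (weight = 8/24)
Feature=1: H = 0.9544 bits (weight = 16/24)
H(Y|Feature) = (8/24)×0.9544 + (16/24)×0.9544 = 0.9544 bits

Information Gain = 0.9544 - 0.9544 = 0.0000 bits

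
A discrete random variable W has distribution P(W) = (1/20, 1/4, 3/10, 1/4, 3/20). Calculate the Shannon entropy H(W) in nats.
1.4887 nats

Shannon entropy is H(X) = -Σ p(x) log p(x).

For P = (1/20, 1/4, 3/10, 1/4, 3/20):
H = -1/20 × log_e(1/20) -1/4 × log_e(1/4) -3/10 × log_e(3/10) -1/4 × log_e(1/4) -3/20 × log_e(3/20)
H = 1.4887 nats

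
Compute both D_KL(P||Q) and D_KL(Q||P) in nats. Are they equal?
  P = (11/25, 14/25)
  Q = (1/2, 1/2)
D_KL(P||Q) = 0.0072, D_KL(Q||P) = 0.0073

KL divergence is not symmetric: D_KL(P||Q) ≠ D_KL(Q||P) in general.

D_KL(P||Q) = 0.0072 nats
D_KL(Q||P) = 0.0073 nats

No, they are not equal!

This asymmetry is why KL divergence is not a true distance metric.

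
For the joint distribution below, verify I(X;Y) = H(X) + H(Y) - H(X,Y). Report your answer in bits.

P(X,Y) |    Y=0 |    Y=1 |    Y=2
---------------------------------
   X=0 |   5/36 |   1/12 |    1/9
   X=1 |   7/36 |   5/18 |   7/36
I(X;Y) = 0.0213 bits

Mutual information has multiple equivalent forms:
- I(X;Y) = H(X) - H(X|Y)
- I(X;Y) = H(Y) - H(Y|X)
- I(X;Y) = H(X) + H(Y) - H(X,Y)

Computing all quantities:
H(X) = 0.9183, H(Y) = 1.5816, H(X,Y) = 2.4786
H(X|Y) = 0.8970, H(Y|X) = 1.5603

Verification:
H(X) - H(X|Y) = 0.9183 - 0.8970 = 0.0213
H(Y) - H(Y|X) = 1.5816 - 1.5603 = 0.0213
H(X) + H(Y) - H(X,Y) = 0.9183 + 1.5816 - 2.4786 = 0.0213

All forms give I(X;Y) = 0.0213 bits. ✓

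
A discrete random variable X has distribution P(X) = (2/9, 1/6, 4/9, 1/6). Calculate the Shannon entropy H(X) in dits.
0.5611 dits

Shannon entropy is H(X) = -Σ p(x) log p(x).

For P = (2/9, 1/6, 4/9, 1/6):
H = -2/9 × log_10(2/9) -1/6 × log_10(1/6) -4/9 × log_10(4/9) -1/6 × log_10(1/6)
H = 0.5611 dits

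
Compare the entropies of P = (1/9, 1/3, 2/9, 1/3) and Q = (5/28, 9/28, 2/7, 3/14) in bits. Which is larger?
Q

Computing entropies in bits:
H(P) = 1.8911
H(Q) = 1.9628

Distribution Q has higher entropy.

Intuition: The distribution closer to uniform (more spread out) has higher entropy.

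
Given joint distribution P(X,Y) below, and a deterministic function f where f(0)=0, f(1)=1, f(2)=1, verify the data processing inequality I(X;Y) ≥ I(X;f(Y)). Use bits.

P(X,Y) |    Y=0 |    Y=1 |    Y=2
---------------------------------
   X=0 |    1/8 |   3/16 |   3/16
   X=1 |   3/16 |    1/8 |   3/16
I(X;Y) = 0.0182, I(X;f(Y)) = 0.0132, inequality holds: 0.0182 ≥ 0.0132

Data Processing Inequality: For any Markov chain X → Y → Z, we have I(X;Y) ≥ I(X;Z).

Here Z = f(Y) is a deterministic function of Y, forming X → Y → Z.

Original I(X;Y) = 0.0182 bits

After applying f:
P(X,Z) where Z=f(Y):
- P(X,Z=0) = P(X,Y=0)
- P(X,Z=1) = P(X,Y=1) + P(X,Y=2)

I(X;Z) = I(X;f(Y)) = 0.0132 bits

Verification: 0.0182 ≥ 0.0132 ✓

Information cannot be created by processing; the function f can only lose information about X.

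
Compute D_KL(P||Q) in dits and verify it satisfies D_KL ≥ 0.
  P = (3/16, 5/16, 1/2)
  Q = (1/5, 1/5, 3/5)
0.0157 dits

KL divergence satisfies the Gibbs inequality: D_KL(P||Q) ≥ 0 for all distributions P, Q.

D_KL(P||Q) = Σ p(x) log(p(x)/q(x))
Term by term:
  x=0: 3/16 × log_10[(3/16)/(1/5)] = -0.0053
  x=1: 5/16 × log_10[(5/16)/(1/5)] = 0.0606
  x=2: 1/2 × log_10[(1/2)/(3/5)] = -0.0396
D_KL(P||Q) = 0.0157 dits

D_KL(P||Q) = 0.0157 ≥ 0 ✓

This non-negativity is a fundamental property: relative entropy cannot be negative because it measures how different Q is from P.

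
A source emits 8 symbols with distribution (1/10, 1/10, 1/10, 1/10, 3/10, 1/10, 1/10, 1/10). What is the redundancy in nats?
0.1064 nats

Redundancy measures how far a source is from maximum entropy:
R = H_max - H(X)

Maximum entropy for 8 symbols: H_max = log_e(8) = 2.0794 nats
Actual entropy: H(X) = 1.9730 nats
Redundancy: R = 2.0794 - 1.9730 = 0.1064 nats

This redundancy represents potential for compression: the source could be compressed by 0.1064 nats per symbol.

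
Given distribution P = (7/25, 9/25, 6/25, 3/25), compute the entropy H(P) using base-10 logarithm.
0.5738 dits

Shannon entropy is H(X) = -Σ p(x) log p(x).

For P = (7/25, 9/25, 6/25, 3/25):
H = -7/25 × log_10(7/25) -9/25 × log_10(9/25) -6/25 × log_10(6/25) -3/25 × log_10(3/25)
H = 0.5738 dits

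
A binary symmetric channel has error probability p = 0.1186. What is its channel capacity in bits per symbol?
0.4747 bits

For a binary symmetric channel (BSC) with error probability p:
Capacity C = 1 - H(p) bits per symbol

where H(p) = -p log₂(p) - (1-p) log₂(1-p) is the binary entropy function.

H(0.1186) = 0.5253 bits
C = 1 - 0.5253 = 0.4747 bits per symbol

This means we can reliably transmit up to 0.4747 bits of information per channel use.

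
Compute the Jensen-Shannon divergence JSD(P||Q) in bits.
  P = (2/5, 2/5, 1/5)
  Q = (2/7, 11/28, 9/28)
0.0172 bits

Jensen-Shannon divergence is:
JSD(P||Q) = 0.5 × D_KL(P||M) + 0.5 × D_KL(Q||M)
where M = 0.5 × (P + Q) is the mixture distribution.

M = 0.5 × (2/5, 2/5, 1/5) + 0.5 × (2/7, 11/28, 9/28) = (12/35, 0.396429, 0.260714)

D_KL(P||M) = 0.0176 bits
D_KL(Q||M) = 0.0168 bits

JSD(P||Q) = 0.5 × 0.0176 + 0.5 × 0.0168 = 0.0172 bits

Unlike KL divergence, JSD is symmetric and bounded: 0 ≤ JSD ≤ log(2).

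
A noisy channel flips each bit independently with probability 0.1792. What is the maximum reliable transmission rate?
0.3217 bits

For a binary symmetric channel (BSC) with error probability p:
Capacity C = 1 - H(p) bits per symbol

where H(p) = -p log₂(p) - (1-p) log₂(1-p) is the binary entropy function.

H(0.1792) = 0.6783 bits
C = 1 - 0.6783 = 0.3217 bits per symbol

This means we can reliably transmit up to 0.3217 bits of information per channel use.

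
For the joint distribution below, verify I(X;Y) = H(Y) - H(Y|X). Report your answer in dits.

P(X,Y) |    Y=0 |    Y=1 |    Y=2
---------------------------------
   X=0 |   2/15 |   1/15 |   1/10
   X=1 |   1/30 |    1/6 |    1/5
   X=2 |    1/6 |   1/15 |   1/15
I(X;Y) = 0.0483 dits

Mutual information has multiple equivalent forms:
- I(X;Y) = H(X) - H(X|Y)
- I(X;Y) = H(Y) - H(Y|X)
- I(X;Y) = H(X) + H(Y) - H(X,Y)

Computing all quantities:
H(X) = 0.4729, H(Y) = 0.4757, H(X,Y) = 0.9003
H(X|Y) = 0.4246, H(Y|X) = 0.4274

Verification:
H(X) - H(X|Y) = 0.4729 - 0.4246 = 0.0483
H(Y) - H(Y|X) = 0.4757 - 0.4274 = 0.0483
H(X) + H(Y) - H(X,Y) = 0.4729 + 0.4757 - 0.9003 = 0.0483

All forms give I(X;Y) = 0.0483 dits. ✓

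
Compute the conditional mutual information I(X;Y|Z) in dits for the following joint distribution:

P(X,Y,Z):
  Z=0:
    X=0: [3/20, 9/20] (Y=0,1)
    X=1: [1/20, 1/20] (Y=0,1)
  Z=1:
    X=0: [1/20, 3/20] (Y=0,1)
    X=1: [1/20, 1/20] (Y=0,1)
0.0092 dits

Conditional mutual information: I(X;Y|Z) = H(X|Z) + H(Y|Z) - H(X,Y|Z)

H(Z) = 0.2653
H(X,Z) = 0.4729 → H(X|Z) = 0.2076
H(Y,Z) = 0.5301 → H(Y|Z) = 0.2648
H(X,Y,Z) = 0.7285 → H(X,Y|Z) = 0.4632

I(X;Y|Z) = 0.2076 + 0.2648 - 0.4632 = 0.0092 dits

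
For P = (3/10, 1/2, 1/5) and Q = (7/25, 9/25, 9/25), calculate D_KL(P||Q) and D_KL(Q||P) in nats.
D_KL(P||Q) = 0.0674, D_KL(Q||P) = 0.0740

KL divergence is not symmetric: D_KL(P||Q) ≠ D_KL(Q||P) in general.

D_KL(P||Q) = 0.0674 nats
D_KL(Q||P) = 0.0740 nats

No, they are not equal!

This asymmetry is why KL divergence is not a true distance metric.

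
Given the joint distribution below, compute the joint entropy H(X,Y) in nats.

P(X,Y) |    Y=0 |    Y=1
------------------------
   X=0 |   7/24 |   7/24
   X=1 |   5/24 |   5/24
1.3723 nats

Joint entropy is H(X,Y) = -Σ_{x,y} p(x,y) log p(x,y).

Summing over all non-zero entries:
H(X,Y) = -[7/24·log_e(7/24) + 7/24·log_e(7/24) + 5/24·log_e(5/24) + 5/24·log_e(5/24)]
H(X,Y) = 1.3723 nats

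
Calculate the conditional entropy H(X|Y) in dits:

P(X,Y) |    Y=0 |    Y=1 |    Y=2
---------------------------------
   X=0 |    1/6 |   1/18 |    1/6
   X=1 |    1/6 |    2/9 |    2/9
0.2760 dits

Using the chain rule: H(X|Y) = H(X,Y) - H(Y)

First, compute H(X,Y) = 0.7491 dits

Marginal P(Y) = (1/3, 5/18, 7/18)
H(Y) = 0.4731 dits

H(X|Y) = H(X,Y) - H(Y) = 0.7491 - 0.4731 = 0.2760 dits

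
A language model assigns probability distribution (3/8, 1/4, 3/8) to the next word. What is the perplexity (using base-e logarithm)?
2.9512

Perplexity is e^H (or exp(H) for natural log).

First, H = -Σ p log p = 1.0822 nats
Perplexity = e^1.0822 = 2.9512

Interpretation: The model's uncertainty is equivalent to choosing uniformly among 3.0 options.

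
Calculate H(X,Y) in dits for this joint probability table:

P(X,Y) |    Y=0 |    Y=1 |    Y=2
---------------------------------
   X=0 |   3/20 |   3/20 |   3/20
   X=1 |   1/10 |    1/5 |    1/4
0.7611 dits

Joint entropy is H(X,Y) = -Σ_{x,y} p(x,y) log p(x,y).

Summing over all non-zero entries:
H(X,Y) = -[3/20·log_10(3/20) + 3/20·log_10(3/20) + 3/20·log_10(3/20) + 1/10·log_10(1/10) + 1/5·log_10(1/5) + 1/4·log_10(1/4)]
H(X,Y) = 0.7611 dits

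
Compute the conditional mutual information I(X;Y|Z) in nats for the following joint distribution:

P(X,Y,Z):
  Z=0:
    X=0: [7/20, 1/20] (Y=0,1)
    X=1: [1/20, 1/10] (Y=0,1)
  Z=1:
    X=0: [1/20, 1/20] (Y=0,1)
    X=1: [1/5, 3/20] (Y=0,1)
0.0769 nats

Conditional mutual information: I(X;Y|Z) = H(X|Z) + H(Y|Z) - H(X,Y|Z)

H(Z) = 0.6881
H(X,Z) = 1.2488 → H(X|Z) = 0.5606
H(Y,Z) = 1.3195 → H(Y|Z) = 0.6314
H(X,Y,Z) = 1.8033 → H(X,Y|Z) = 1.1152

I(X;Y|Z) = 0.5606 + 0.6314 - 1.1152 = 0.0769 nats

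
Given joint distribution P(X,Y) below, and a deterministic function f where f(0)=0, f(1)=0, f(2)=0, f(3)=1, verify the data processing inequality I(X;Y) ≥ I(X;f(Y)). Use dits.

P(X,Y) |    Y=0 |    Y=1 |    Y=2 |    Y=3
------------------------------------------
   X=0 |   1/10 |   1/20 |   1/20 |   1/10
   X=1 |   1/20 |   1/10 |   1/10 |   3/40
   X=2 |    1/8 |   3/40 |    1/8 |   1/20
I(X;Y) = 0.0204, I(X;f(Y)) = 0.0084, inequality holds: 0.0204 ≥ 0.0084

Data Processing Inequality: For any Markov chain X → Y → Z, we have I(X;Y) ≥ I(X;Z).

Here Z = f(Y) is a deterministic function of Y, forming X → Y → Z.

Original I(X;Y) = 0.0204 dits

After applying f:
P(X,Z) where Z=f(Y):
- P(X,Z=0) = P(X,Y=0) + P(X,Y=1) + P(X,Y=2)
- P(X,Z=1) = P(X,Y=3)

I(X;Z) = I(X;f(Y)) = 0.0084 dits

Verification: 0.0204 ≥ 0.0084 ✓

Information cannot be created by processing; the function f can only lose information about X.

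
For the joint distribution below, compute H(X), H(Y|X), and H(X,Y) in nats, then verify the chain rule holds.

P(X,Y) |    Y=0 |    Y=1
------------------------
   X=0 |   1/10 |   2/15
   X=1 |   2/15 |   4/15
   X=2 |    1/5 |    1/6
H(X,Y) = 1.7405, H(X) = 1.0740, H(Y|X) = 0.6666 (all in nats)

Chain rule: H(X,Y) = H(X) + H(Y|X)

Left side — joint entropy directly:
H(X,Y) = -Σ p(x,y) log p(x,y) = 1.7405 nats

Right side — compute H(Y|X) from the conditional distributions:
P(X) = (7/30, 2/5, 11/30), so H(X) = 1.0740 nats
H(Y|X) = Σ_x P(X=x) · H(Y|X=x):
  P(Y|X=0) = (3/7, 4/7), H(Y|X=0) = 0.6829, weight P(X=0) = 7/30
  P(Y|X=1) = (1/3, 2/3), H(Y|X=1) = 0.6365, weight P(X=1) = 2/5
  P(Y|X=2) = (6/11, 5/11), H(Y|X=2) = 0.6890, weight P(X=2) = 11/30
H(Y|X) = 0.6666 nats

H(X) + H(Y|X) = 1.0740 + 0.6666 = 1.7405 nats

Both sides equal 1.7405 nats. ✓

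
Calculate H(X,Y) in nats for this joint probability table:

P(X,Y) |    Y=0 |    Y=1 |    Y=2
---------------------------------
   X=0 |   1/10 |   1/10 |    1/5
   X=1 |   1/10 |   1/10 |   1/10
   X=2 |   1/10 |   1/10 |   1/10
2.1640 nats

Joint entropy is H(X,Y) = -Σ_{x,y} p(x,y) log p(x,y).

Summing over all non-zero entries:
H(X,Y) = -[1/10·log_e(1/10) + 1/10·log_e(1/10) + 1/5·log_e(1/5) + 1/10·log_e(1/10) + 1/10·log_e(1/10) + 1/10·log_e(1/10) + 1/10·log_e(1/10) + 1/10·log_e(1/10) + 1/10·log_e(1/10)]
H(X,Y) = 2.1640 nats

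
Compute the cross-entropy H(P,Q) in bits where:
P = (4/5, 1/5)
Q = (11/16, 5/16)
0.7681 bits

Cross-entropy: H(P,Q) = -Σ p(x) log q(x)

Alternatively: H(P,Q) = H(P) + D_KL(P||Q)
H(P) = 0.7219 bits
D_KL(P||Q) = 0.0461 bits

H(P,Q) = 0.7219 + 0.0461 = 0.7681 bits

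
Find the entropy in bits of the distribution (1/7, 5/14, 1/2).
1.4316 bits

Shannon entropy is H(X) = -Σ p(x) log p(x).

For P = (1/7, 5/14, 1/2):
H = -1/7 × log_2(1/7) -5/14 × log_2(5/14) -1/2 × log_2(1/2)
H = 1.4316 bits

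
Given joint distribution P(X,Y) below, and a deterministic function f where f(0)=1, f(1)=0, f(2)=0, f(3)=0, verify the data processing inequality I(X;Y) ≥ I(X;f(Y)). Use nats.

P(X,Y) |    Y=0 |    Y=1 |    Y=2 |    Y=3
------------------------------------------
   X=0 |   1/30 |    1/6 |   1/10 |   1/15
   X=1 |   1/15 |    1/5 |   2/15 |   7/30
I(X;Y) = 0.0226, I(X;f(Y)) = 0.0003, inequality holds: 0.0226 ≥ 0.0003

Data Processing Inequality: For any Markov chain X → Y → Z, we have I(X;Y) ≥ I(X;Z).

Here Z = f(Y) is a deterministic function of Y, forming X → Y → Z.

Original I(X;Y) = 0.0226 nats

After applying f:
P(X,Z) where Z=f(Y):
- P(X,Z=0) = P(X,Y=1) + P(X,Y=2) + P(X,Y=3)
- P(X,Z=1) = P(X,Y=0)

I(X;Z) = I(X;f(Y)) = 0.0003 nats

Verification: 0.0226 ≥ 0.0003 ✓

Information cannot be created by processing; the function f can only lose information about X.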